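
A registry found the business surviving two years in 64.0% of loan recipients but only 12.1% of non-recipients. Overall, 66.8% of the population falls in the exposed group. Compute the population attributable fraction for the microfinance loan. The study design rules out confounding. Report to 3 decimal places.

p₁ = 0.64, p₀ = 0.121.
Overall risk P(Y=1) = π·p₁ + (1−π)·p₀ = 0.668×0.64 + 0.332×0.121 = 0.46769.
Under exogeneity, PAF = [P(Y=1) − p₀] / P(Y=1).
PAF = (0.46769 − 0.121) / 0.46769 ≈ 0.7413

PAF ≈ 0.741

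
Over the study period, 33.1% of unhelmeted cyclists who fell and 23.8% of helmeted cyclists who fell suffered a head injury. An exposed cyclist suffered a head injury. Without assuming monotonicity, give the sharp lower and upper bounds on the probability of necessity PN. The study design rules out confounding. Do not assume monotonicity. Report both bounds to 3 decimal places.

0.281 ≤ PN ≤ 1.000

p₁ = 0.331, p₀ = 0.238.
Under exogeneity alone the bounds on PN are max{0,(p₁−p₀)/p₁} ≤ PN ≤ min{1,(1−p₀)/p₁}.
  lower = (p₁ − p₀)/p₁ = 0.093 / 0.331 ≈ 0.2810
  upper = min{1, (1 − p₀)/p₁} = 0.762 / 0.331 ≈ 2.3021 → capped at 1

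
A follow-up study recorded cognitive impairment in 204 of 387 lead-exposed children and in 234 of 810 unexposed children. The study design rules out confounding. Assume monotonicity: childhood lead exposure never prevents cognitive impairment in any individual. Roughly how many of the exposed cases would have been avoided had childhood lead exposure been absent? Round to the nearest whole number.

p₁ = P(outcome | exposed) = 204/387 = 0.52713
p₀ = P(outcome | unexposed) = 234/810 = 0.28889
PN = (p₁ − p₀)/p₁ = (0.52713 − 0.28889) / 0.52713 ≈ 0.45196.
Attributable cases ≈ PN × (exposed cases) = 0.45196 × 204 ≈ 92.20.

about 92 cases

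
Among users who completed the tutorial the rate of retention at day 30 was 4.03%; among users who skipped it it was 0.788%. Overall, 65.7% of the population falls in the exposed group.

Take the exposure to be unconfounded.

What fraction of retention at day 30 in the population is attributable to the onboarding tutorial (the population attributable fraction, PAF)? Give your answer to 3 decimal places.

PAF ≈ 0.730

p₁ = 0.0403, p₀ = 0.00788.
Overall risk P(Y=1) = π·p₁ + (1−π)·p₀ = 0.657×0.0403 + 0.343×0.00788 = 0.02918.
Under exogeneity, PAF = [P(Y=1) − p₀] / P(Y=1).
PAF = (0.02918 − 0.00788) / 0.02918 ≈ 0.7300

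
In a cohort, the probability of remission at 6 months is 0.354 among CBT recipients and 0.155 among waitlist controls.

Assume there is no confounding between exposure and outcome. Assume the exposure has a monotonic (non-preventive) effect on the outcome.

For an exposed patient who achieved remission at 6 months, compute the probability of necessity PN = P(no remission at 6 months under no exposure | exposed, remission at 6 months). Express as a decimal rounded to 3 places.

PN ≈ 0.562

Let p₁ = 0.354, p₀ = 0.155.
Under exogeneity and monotonicity, PN = (p₁ − p₀) / p₁.
PN = (0.354 − 0.155) / 0.354 = 0.199 / 0.354 ≈ 0.5621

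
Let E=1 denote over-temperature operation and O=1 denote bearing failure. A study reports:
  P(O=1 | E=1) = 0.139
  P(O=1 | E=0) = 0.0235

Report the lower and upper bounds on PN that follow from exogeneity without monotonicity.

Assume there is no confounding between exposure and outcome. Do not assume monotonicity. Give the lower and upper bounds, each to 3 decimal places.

Let p₁ = 0.139, p₀ = 0.0235.
Under exogeneity alone the bounds on PN are max{0,(p₁−p₀)/p₁} ≤ PN ≤ min{1,(1−p₀)/p₁}.
  lower = (p₁ − p₀)/p₁ = 0.1155 / 0.139 ≈ 0.8309
  upper = min{1, (1 − p₀)/p₁} = 0.9765 / 0.139 ≈ 7.0252 → capped at 1

0.831 ≤ PN ≤ 1.000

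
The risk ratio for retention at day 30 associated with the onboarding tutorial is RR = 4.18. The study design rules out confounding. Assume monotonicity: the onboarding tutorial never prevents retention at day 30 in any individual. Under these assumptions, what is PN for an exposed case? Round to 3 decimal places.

Under exogeneity and monotonicity, PN = (RR − 1) / RR = 1 − 1/RR.
PN = (4.18 − 1) / 4.18 = 3.18 / 4.18 ≈ 0.7608

PN ≈ 0.761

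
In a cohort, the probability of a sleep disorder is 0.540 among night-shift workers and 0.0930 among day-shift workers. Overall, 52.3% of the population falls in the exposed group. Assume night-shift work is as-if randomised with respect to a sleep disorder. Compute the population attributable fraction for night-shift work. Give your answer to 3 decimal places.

Let p₁ = 0.54, p₀ = 0.093.
Overall risk P(Y=1) = π·p₁ + (1−π)·p₀ = 0.523×0.54 + 0.477×0.093 = 0.32678.
Under exogeneity, PAF = [P(Y=1) − p₀] / P(Y=1).
PAF = (0.32678 − 0.093) / 0.32678 ≈ 0.7154

PAF ≈ 0.715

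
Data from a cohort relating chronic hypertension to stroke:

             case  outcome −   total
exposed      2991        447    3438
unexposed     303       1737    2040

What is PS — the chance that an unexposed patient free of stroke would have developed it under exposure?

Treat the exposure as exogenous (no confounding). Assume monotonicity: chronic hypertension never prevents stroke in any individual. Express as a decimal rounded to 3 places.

p₁ = P(outcome | exposed) = 2991/3438 = 0.86998
p₀ = P(outcome | unexposed) = 303/2040 = 0.14853
Under exogeneity and monotonicity, PS = (p₁ − p₀)/(1 − p₀).
PS = (0.86998 − 0.14853) / 0.85147 ≈ 0.8473

PS ≈ 0.847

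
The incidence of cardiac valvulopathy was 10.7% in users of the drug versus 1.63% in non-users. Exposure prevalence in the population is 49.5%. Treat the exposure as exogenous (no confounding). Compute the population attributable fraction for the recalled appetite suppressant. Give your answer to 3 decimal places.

PAF ≈ 0.734

p₁ = 0.107, p₀ = 0.0163.
Overall risk P(Y=1) = π·p₁ + (1−π)·p₀ = 0.495×0.107 + 0.505×0.0163 = 0.061197.
Under exogeneity, PAF = [P(Y=1) − p₀] / P(Y=1).
PAF = (0.061197 − 0.0163) / 0.061197 ≈ 0.7336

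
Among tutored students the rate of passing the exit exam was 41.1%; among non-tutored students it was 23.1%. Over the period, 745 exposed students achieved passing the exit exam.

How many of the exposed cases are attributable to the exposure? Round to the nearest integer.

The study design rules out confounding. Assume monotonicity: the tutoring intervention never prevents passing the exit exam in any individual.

p₁ = 0.411, p₀ = 0.231.
PN = (p₁ − p₀)/p₁ = (0.411 − 0.231) / 0.411 ≈ 0.43796.
Attributable cases ≈ PN × (exposed cases) = 0.43796 × 745 ≈ 326.28.

about 326 cases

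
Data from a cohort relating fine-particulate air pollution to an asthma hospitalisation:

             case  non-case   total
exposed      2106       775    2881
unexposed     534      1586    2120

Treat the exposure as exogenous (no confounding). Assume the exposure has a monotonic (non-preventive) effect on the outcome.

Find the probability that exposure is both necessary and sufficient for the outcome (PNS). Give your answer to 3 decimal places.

PNS ≈ 0.479

p₁ = P(outcome | exposed) = 2106/2881 = 0.731
p₀ = P(outcome | unexposed) = 534/2120 = 0.25189
Under exogeneity and monotonicity, PNS = p₁ − p₀.
PNS = 0.731 − 0.25189 = 0.47911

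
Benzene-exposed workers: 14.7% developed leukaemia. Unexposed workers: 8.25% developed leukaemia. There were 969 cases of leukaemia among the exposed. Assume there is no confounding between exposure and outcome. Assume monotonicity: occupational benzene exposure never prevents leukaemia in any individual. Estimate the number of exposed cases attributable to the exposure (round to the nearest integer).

about 425 cases

p₁ = 0.147, p₀ = 0.0825.
PN = (p₁ − p₀)/p₁ = (0.147 − 0.0825) / 0.147 ≈ 0.43878.
Attributable cases ≈ PN × (exposed cases) = 0.43878 × 969 ≈ 425.17.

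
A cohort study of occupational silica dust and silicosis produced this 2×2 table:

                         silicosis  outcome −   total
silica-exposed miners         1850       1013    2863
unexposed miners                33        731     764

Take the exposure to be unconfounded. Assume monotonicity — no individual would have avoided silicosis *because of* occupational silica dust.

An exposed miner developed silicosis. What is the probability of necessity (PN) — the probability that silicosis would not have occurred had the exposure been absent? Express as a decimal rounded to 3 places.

p₁ = P(outcome | exposed) = 1850/2863 = 0.64618
p₀ = P(outcome | unexposed) = 33/764 = 0.043194
Under exogeneity and monotonicity, PN = (p₁ − p₀)/p₁.
PN = (0.64618 − 0.043194) / 0.64618 ≈ 0.9332

PN ≈ 0.933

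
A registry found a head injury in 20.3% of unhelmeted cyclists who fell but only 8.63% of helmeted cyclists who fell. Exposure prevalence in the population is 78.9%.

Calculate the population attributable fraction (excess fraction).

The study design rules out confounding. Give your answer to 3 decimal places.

PAF ≈ 0.516

p₁ = 0.203, p₀ = 0.0863.
Overall risk P(Y=1) = π·p₁ + (1−π)·p₀ = 0.789×0.203 + 0.211×0.0863 = 0.17838.
Under exogeneity, PAF = [P(Y=1) − p₀] / P(Y=1).
PAF = (0.17838 − 0.0863) / 0.17838 ≈ 0.5162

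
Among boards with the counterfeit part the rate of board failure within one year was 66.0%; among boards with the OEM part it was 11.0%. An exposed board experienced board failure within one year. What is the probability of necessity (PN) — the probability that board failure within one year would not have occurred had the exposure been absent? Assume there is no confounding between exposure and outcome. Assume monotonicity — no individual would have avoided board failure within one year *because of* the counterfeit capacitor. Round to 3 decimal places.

p₁ = 0.66, p₀ = 0.11.
Under exogeneity and monotonicity, PN = (p₁ − p₀) / p₁.
PN = (0.66 − 0.11) / 0.66 = 0.55 / 0.66 ≈ 0.8333

PN ≈ 0.833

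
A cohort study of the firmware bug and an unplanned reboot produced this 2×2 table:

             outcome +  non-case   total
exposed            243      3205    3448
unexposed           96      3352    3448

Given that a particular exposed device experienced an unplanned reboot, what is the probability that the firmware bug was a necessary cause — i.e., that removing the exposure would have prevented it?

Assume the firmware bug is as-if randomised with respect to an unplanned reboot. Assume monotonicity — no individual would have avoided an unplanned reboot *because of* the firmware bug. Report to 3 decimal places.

PN ≈ 0.605

p₁ = P(outcome | exposed) = 243/3448 = 0.070476
p₀ = P(outcome | unexposed) = 96/3448 = 0.027842
Under exogeneity and monotonicity, PN = (p₁ − p₀) / p₁.
PN = (0.070476 − 0.027842) / 0.070476 = 0.042633 / 0.070476 ≈ 0.6049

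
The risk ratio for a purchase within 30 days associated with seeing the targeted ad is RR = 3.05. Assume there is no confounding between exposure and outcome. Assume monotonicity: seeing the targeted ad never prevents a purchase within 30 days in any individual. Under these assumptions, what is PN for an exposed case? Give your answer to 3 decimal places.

Under exogeneity and monotonicity, PN = (RR − 1) / RR = 1 − 1/RR.
PN = (3.05 − 1) / 3.05 = 2.05 / 3.05 ≈ 0.6721

PN ≈ 0.672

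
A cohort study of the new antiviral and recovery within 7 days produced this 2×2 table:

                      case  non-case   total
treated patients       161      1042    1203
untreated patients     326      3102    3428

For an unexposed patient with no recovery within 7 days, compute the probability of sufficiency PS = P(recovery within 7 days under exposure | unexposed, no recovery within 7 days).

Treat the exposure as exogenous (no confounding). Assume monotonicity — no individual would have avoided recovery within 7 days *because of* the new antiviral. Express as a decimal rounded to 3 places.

p₁ = P(outcome | exposed) = 161/1203 = 0.13383
p₀ = P(outcome | unexposed) = 326/3428 = 0.095099
Under exogeneity and monotonicity, PS = (p₁ − p₀) / (1 − p₀).
PS = (0.13383 − 0.095099) / (1 − 0.095099) = 0.038733 / 0.9049 ≈ 0.0428

PS ≈ 0.043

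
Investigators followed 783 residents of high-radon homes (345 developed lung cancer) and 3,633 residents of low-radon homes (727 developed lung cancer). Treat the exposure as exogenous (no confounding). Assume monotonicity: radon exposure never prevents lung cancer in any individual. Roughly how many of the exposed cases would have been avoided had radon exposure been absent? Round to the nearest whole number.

p₁ = P(outcome | exposed) = 345/783 = 0.44061
p₀ = P(outcome | unexposed) = 727/3633 = 0.20011
PN = (p₁ − p₀)/p₁ = (0.44061 − 0.20011) / 0.44061 ≈ 0.54584.
Attributable cases ≈ PN × (exposed cases) = 0.54584 × 345 ≈ 188.31.

about 188 cases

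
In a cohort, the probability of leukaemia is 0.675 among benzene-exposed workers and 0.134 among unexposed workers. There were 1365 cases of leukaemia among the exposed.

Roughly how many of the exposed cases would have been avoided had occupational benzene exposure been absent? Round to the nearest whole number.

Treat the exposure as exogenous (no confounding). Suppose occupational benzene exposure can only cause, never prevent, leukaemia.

about 1094 cases

Let p₁ = 0.675, p₀ = 0.134.
PN = (p₁ − p₀)/p₁ = (0.675 − 0.134) / 0.675 ≈ 0.80148.
Attributable cases ≈ PN × (exposed cases) = 0.80148 × 1365 ≈ 1094.02.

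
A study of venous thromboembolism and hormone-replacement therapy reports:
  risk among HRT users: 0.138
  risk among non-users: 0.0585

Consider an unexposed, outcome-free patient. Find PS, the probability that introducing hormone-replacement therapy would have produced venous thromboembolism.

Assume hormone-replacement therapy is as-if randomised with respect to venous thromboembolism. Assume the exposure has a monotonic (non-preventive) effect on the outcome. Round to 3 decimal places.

Let p₁ = 0.138, p₀ = 0.0585.
Under exogeneity and monotonicity, PS = (p₁ − p₀) / (1 − p₀).
PS = (0.138 − 0.0585) / (1 − 0.0585) = 0.0795 / 0.9415 ≈ 0.0844

PS ≈ 0.084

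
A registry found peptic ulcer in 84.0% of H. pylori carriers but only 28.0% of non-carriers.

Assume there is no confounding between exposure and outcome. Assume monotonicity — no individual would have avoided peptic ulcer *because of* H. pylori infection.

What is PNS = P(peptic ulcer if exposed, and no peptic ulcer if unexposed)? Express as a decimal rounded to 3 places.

PNS ≈ 0.560

p₁ = 0.84, p₀ = 0.28.
Under exogeneity and monotonicity, PNS = p₁ − p₀.
PNS = 0.84 − 0.28 = 0.56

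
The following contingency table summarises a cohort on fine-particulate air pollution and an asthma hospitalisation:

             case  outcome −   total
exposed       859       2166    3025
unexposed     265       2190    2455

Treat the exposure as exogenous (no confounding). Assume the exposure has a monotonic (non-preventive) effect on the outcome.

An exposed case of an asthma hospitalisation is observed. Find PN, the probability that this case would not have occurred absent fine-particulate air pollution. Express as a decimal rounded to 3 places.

p₁ = P(outcome | exposed) = 859/3025 = 0.28397
p₀ = P(outcome | unexposed) = 265/2455 = 0.10794
Under exogeneity and monotonicity, PN = (p₁ − p₀)/p₁.
PN = (0.28397 − 0.10794) / 0.28397 ≈ 0.6199

PN ≈ 0.620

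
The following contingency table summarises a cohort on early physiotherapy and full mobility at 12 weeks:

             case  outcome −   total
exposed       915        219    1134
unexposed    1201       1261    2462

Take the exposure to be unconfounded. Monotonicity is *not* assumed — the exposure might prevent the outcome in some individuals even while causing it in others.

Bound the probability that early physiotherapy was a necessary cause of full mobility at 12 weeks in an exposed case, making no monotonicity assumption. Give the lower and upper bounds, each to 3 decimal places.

0.395 ≤ PN ≤ 0.635

p₁ = P(outcome | exposed) = 915/1134 = 0.80688
p₀ = P(outcome | unexposed) = 1201/2462 = 0.48781
Under exogeneity alone the bounds on PN are max{0,(p₁−p₀)/p₁} ≤ PN ≤ min{1,(1−p₀)/p₁}.
  lower = (p₁ − p₀)/p₁ = 0.31906 / 0.80688 ≈ 0.3954
  upper = min{1, (1 − p₀)/p₁} = 0.51219 / 0.80688 ≈ 0.6348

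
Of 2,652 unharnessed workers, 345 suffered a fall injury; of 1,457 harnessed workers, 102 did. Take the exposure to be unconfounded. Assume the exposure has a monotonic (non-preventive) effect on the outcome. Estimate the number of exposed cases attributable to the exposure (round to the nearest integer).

about 159 cases

p₁ = P(outcome | exposed) = 345/2652 = 0.13009
p₀ = P(outcome | unexposed) = 102/1457 = 0.070007
PN = (p₁ − p₀)/p₁ = (0.13009 − 0.070007) / 0.13009 ≈ 0.46186.
Attributable cases ≈ PN × (exposed cases) = 0.46186 × 345 ≈ 159.34.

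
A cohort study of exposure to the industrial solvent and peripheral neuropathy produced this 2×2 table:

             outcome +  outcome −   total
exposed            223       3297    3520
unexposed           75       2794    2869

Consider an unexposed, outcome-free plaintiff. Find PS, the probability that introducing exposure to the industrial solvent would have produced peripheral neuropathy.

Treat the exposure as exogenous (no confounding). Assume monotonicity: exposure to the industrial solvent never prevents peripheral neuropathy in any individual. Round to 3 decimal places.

p₁ = P(outcome | exposed) = 223/3520 = 0.063352
p₀ = P(outcome | unexposed) = 75/2869 = 0.026142
Under exogeneity and monotonicity, PS = (p₁ − p₀) / (1 − p₀).
PS = (0.063352 − 0.026142) / (1 − 0.026142) = 0.037211 / 0.97386 ≈ 0.0382

PS ≈ 0.038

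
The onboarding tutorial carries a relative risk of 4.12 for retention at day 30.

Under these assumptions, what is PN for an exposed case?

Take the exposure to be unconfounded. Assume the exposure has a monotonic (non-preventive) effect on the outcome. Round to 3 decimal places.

PN ≈ 0.757

Under exogeneity and monotonicity, PN = (RR − 1) / RR = 1 − 1/RR.
PN = (4.12 − 1) / 4.12 = 3.12 / 4.12 ≈ 0.7573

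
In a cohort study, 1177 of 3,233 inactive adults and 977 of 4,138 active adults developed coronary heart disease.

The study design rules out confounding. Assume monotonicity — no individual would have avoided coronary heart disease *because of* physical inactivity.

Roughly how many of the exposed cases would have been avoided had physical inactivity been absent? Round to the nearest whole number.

p₁ = P(outcome | exposed) = 1177/3233 = 0.36406
p₀ = P(outcome | unexposed) = 977/4138 = 0.2361
PN = (p₁ − p₀)/p₁ = (0.36406 − 0.2361) / 0.36406 ≈ 0.35147.
Attributable cases ≈ PN × (exposed cases) = 0.35147 × 1177 ≈ 413.67.

about 414 cases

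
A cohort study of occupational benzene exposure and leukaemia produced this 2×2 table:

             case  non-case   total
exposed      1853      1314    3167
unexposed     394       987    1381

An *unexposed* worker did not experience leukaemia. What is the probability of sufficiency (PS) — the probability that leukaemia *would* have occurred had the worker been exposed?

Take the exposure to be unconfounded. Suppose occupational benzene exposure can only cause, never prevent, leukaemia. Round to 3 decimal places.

p₁ = P(outcome | exposed) = 1853/3167 = 0.5851
p₀ = P(outcome | unexposed) = 394/1381 = 0.2853
Under exogeneity and monotonicity, PS = (p₁ − p₀)/(1 − p₀).
PS = (0.5851 − 0.2853) / 0.7147 ≈ 0.4195

PS ≈ 0.419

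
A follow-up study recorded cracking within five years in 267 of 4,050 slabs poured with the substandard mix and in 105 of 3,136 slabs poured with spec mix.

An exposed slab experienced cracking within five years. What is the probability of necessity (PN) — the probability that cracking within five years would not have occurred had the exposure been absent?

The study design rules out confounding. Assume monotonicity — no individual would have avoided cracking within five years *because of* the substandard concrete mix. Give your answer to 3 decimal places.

PN ≈ 0.492

p₁ = P(outcome | exposed) = 267/4050 = 0.065926
p₀ = P(outcome | unexposed) = 105/3136 = 0.033482
Under exogeneity and monotonicity, PN = (p₁ − p₀) / p₁.
PN = (0.065926 − 0.033482) / 0.065926 = 0.032444 / 0.065926 ≈ 0.4921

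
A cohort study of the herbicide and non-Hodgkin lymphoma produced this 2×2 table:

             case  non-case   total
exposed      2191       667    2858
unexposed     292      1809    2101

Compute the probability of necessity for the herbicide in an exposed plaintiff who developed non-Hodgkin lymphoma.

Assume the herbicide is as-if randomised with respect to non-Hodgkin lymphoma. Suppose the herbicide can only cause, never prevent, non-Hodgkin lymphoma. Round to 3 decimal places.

p₁ = P(outcome | exposed) = 2191/2858 = 0.76662
p₀ = P(outcome | unexposed) = 292/2101 = 0.13898
Under exogeneity and monotonicity, PN = (p₁ − p₀)/p₁.
PN = (0.76662 − 0.13898) / 0.76662 ≈ 0.8187

PN ≈ 0.819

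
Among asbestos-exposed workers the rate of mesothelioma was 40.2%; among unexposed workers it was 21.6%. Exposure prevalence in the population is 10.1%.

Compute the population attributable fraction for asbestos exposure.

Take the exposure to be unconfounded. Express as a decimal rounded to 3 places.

p₁ = 0.402, p₀ = 0.216.
Overall risk P(Y=1) = π·p₁ + (1−π)·p₀ = 0.101×0.402 + 0.899×0.216 = 0.23479.
Under exogeneity, PAF = [P(Y=1) − p₀] / P(Y=1).
PAF = (0.23479 − 0.216) / 0.23479 ≈ 0.0800

PAF ≈ 0.080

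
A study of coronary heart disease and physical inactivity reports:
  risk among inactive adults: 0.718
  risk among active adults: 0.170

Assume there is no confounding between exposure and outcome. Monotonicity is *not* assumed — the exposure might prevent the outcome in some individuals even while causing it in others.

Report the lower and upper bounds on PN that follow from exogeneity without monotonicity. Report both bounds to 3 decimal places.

0.763 ≤ PN ≤ 1.000

Let p₁ = 0.718, p₀ = 0.17.
Under exogeneity alone the bounds on PN are max{0,(p₁−p₀)/p₁} ≤ PN ≤ min{1,(1−p₀)/p₁}.
  lower = (p₁ − p₀)/p₁ = 0.548 / 0.718 ≈ 0.7632
  upper = min{1, (1 − p₀)/p₁} = 0.83 / 0.718 ≈ 1.1560 → capped at 1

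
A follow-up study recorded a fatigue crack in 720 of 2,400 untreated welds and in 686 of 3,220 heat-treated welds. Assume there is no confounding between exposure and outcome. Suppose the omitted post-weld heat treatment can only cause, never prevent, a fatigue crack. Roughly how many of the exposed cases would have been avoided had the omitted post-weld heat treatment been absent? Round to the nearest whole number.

p₁ = P(outcome | exposed) = 720/2400 = 0.3
p₀ = P(outcome | unexposed) = 686/3220 = 0.21304
PN = (p₁ − p₀)/p₁ = (0.3 − 0.21304) / 0.3 ≈ 0.28986.
Attributable cases ≈ PN × (exposed cases) = 0.28986 × 720 ≈ 208.70.

about 209 cases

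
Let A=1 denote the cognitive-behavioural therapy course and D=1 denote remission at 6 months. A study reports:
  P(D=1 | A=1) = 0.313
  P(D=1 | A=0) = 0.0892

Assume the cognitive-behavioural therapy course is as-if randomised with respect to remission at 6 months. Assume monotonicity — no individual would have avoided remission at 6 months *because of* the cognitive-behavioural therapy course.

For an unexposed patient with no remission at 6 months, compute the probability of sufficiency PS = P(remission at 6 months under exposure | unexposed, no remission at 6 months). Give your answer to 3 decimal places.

Let p₁ = 0.313, p₀ = 0.0892.
Under exogeneity and monotonicity, PS = (p₁ − p₀) / (1 − p₀).
PS = (0.313 − 0.0892) / (1 − 0.0892) = 0.2238 / 0.9108 ≈ 0.2457

PS ≈ 0.246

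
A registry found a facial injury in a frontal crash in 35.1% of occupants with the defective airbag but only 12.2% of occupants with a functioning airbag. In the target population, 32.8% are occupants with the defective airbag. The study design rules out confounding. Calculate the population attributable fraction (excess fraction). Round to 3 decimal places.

PAF ≈ 0.381

p₁ = 0.351, p₀ = 0.122.
Overall risk P(Y=1) = π·p₁ + (1−π)·p₀ = 0.328×0.351 + 0.672×0.122 = 0.19711.
Under exogeneity, PAF = [P(Y=1) − p₀] / P(Y=1).
PAF = (0.19711 − 0.122) / 0.19711 ≈ 0.3811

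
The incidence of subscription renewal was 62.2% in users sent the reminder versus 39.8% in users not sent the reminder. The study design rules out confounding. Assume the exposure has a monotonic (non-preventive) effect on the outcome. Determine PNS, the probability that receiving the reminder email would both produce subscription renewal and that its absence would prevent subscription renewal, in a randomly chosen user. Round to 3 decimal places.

p₁ = 0.622, p₀ = 0.398.
Under exogeneity and monotonicity, PNS = p₁ − p₀.
PNS = 0.622 − 0.398 = 0.224

PNS ≈ 0.224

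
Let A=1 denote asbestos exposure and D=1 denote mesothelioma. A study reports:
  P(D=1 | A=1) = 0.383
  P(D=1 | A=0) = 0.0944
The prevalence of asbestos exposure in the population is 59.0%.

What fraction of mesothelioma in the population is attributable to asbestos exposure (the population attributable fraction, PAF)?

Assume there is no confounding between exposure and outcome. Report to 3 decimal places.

Let p₁ = 0.383, p₀ = 0.0944.
Overall risk P(Y=1) = π·p₁ + (1−π)·p₀ = 0.59×0.383 + 0.41×0.0944 = 0.26467.
Under exogeneity, PAF = [P(Y=1) − p₀] / P(Y=1).
PAF = (0.26467 − 0.0944) / 0.26467 ≈ 0.6433

PAF ≈ 0.643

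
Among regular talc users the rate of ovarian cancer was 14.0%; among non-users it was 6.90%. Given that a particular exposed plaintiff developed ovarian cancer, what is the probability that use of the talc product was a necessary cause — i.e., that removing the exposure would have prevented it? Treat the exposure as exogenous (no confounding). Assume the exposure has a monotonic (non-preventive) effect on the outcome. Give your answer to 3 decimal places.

p₁ = 0.14, p₀ = 0.069.
Under exogeneity and monotonicity, PN = (p₁ − p₀) / p₁.
PN = (0.14 − 0.069) / 0.14 = 0.071 / 0.14 ≈ 0.5071

PN ≈ 0.507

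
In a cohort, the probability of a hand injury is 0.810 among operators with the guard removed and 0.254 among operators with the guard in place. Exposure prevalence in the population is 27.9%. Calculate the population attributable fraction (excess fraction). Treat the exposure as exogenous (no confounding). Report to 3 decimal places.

PAF ≈ 0.379

Let p₁ = 0.81, p₀ = 0.254.
Overall risk P(Y=1) = π·p₁ + (1−π)·p₀ = 0.279×0.81 + 0.721×0.254 = 0.40912.
Under exogeneity, PAF = [P(Y=1) − p₀] / P(Y=1).
PAF = (0.40912 − 0.254) / 0.40912 ≈ 0.3792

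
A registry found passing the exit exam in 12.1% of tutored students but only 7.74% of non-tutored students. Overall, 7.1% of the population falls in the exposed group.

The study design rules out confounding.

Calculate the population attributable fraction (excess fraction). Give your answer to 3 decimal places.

PAF ≈ 0.038

p₁ = 0.121, p₀ = 0.0774.
Overall risk P(Y=1) = π·p₁ + (1−π)·p₀ = 0.071×0.121 + 0.929×0.0774 = 0.080496.
Under exogeneity, PAF = [P(Y=1) − p₀] / P(Y=1).
PAF = (0.080496 − 0.0774) / 0.080496 ≈ 0.0385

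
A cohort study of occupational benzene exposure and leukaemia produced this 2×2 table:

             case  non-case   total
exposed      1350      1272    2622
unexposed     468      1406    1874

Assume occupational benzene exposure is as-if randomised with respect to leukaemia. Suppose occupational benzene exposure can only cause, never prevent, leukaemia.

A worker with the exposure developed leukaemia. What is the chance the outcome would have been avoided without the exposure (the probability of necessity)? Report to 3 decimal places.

PN ≈ 0.515

p₁ = P(outcome | exposed) = 1350/2622 = 0.51487
p₀ = P(outcome | unexposed) = 468/1874 = 0.24973
Under exogeneity and monotonicity, PN = (p₁ − p₀)/p₁.
PN = (0.51487 − 0.24973) / 0.51487 ≈ 0.5150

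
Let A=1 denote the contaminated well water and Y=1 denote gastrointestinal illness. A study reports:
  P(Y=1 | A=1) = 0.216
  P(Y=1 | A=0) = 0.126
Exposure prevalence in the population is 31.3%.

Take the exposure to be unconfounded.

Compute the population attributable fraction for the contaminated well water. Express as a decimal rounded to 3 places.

PAF ≈ 0.183

Let p₁ = 0.216, p₀ = 0.126.
Overall risk P(Y=1) = π·p₁ + (1−π)·p₀ = 0.313×0.216 + 0.687×0.126 = 0.15417.
Under exogeneity, PAF = [P(Y=1) − p₀] / P(Y=1).
PAF = (0.15417 − 0.126) / 0.15417 ≈ 0.1827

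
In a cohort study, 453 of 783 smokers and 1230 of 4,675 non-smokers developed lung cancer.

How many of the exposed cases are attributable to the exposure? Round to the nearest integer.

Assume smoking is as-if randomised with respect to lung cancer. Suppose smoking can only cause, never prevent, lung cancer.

p₁ = P(outcome | exposed) = 453/783 = 0.57854
p₀ = P(outcome | unexposed) = 1230/4675 = 0.2631
PN = (p₁ − p₀)/p₁ = (0.57854 − 0.2631) / 0.57854 ≈ 0.54523.
Attributable cases ≈ PN × (exposed cases) = 0.54523 × 453 ≈ 246.99.

about 247 cases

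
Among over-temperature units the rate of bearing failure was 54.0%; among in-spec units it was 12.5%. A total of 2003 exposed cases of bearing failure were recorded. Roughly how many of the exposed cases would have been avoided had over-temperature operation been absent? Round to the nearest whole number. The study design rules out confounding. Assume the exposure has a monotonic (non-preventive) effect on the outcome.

about 1539 cases

p₁ = 0.54, p₀ = 0.125.
PN = (p₁ − p₀)/p₁ = (0.54 − 0.125) / 0.54 ≈ 0.76852.
Attributable cases ≈ PN × (exposed cases) = 0.76852 × 2003 ≈ 1539.34.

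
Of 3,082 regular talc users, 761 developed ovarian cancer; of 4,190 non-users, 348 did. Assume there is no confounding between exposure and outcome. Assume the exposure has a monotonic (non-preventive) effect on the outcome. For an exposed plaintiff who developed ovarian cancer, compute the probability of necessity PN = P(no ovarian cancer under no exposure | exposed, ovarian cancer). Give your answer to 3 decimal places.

p₁ = P(outcome | exposed) = 761/3082 = 0.24692
p₀ = P(outcome | unexposed) = 348/4190 = 0.083055
Under exogeneity and monotonicity, PN = (p₁ − p₀) / p₁.
PN = (0.24692 − 0.083055) / 0.24692 = 0.16386 / 0.24692 ≈ 0.6636

PN ≈ 0.664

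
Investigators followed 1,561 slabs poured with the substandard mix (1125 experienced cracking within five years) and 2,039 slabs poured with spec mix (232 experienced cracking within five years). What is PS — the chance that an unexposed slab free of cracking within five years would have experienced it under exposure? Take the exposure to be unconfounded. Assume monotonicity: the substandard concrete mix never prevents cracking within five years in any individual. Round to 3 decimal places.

PS ≈ 0.685

p₁ = P(outcome | exposed) = 1125/1561 = 0.72069
p₀ = P(outcome | unexposed) = 232/2039 = 0.11378
Under exogeneity and monotonicity, PS = (p₁ − p₀) / (1 − p₀).
PS = (0.72069 − 0.11378) / (1 − 0.11378) = 0.60691 / 0.88622 ≈ 0.6848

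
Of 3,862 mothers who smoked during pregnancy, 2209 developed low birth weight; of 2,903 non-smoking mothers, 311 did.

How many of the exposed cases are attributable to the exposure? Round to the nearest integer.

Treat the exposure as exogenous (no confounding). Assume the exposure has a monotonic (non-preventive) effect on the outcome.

about 1795 cases

p₁ = P(outcome | exposed) = 2209/3862 = 0.57198
p₀ = P(outcome | unexposed) = 311/2903 = 0.10713
PN = (p₁ − p₀)/p₁ = (0.57198 − 0.10713) / 0.57198 ≈ 0.81270.
Attributable cases ≈ PN × (exposed cases) = 0.81270 × 2209 ≈ 1795.26.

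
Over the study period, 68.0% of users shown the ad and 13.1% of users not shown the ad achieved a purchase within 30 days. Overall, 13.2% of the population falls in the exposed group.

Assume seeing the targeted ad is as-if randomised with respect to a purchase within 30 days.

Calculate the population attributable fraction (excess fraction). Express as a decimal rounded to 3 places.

p₁ = 0.68, p₀ = 0.131.
Overall risk P(Y=1) = π·p₁ + (1−π)·p₀ = 0.132×0.68 + 0.868×0.131 = 0.20347.
Under exogeneity, PAF = [P(Y=1) − p₀] / P(Y=1).
PAF = (0.20347 − 0.131) / 0.20347 ≈ 0.3562

PAF ≈ 0.356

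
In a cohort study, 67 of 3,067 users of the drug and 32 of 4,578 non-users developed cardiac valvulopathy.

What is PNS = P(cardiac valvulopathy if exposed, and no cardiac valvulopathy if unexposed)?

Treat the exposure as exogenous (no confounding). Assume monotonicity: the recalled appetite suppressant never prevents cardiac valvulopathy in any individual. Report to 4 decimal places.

PNS ≈ 0.0149

p₁ = P(outcome | exposed) = 67/3067 = 0.021845
p₀ = P(outcome | unexposed) = 32/4578 = 0.00699
Under exogeneity and monotonicity, PNS = p₁ − p₀.
PNS = 0.021845 − 0.00699 = 0.014855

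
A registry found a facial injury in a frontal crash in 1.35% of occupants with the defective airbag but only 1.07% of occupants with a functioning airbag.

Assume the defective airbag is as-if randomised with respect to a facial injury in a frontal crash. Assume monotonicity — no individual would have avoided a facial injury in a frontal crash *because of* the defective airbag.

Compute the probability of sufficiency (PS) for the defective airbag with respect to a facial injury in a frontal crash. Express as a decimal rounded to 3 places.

p₁ = 0.0135, p₀ = 0.0107.
Under exogeneity and monotonicity, PS = (p₁ − p₀) / (1 − p₀).
PS = (0.0135 − 0.0107) / (1 − 0.0107) = 0.0028 / 0.9893 ≈ 0.0028

PS ≈ 0.003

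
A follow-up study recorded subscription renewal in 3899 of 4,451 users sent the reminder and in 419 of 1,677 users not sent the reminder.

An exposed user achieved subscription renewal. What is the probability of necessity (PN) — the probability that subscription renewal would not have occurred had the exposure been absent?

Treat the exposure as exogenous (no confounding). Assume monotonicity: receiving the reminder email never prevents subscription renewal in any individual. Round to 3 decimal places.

PN ≈ 0.715

p₁ = P(outcome | exposed) = 3899/4451 = 0.87598
p₀ = P(outcome | unexposed) = 419/1677 = 0.24985
Under exogeneity and monotonicity, PN = (p₁ − p₀) / p₁.
PN = (0.87598 − 0.24985) / 0.87598 = 0.62613 / 0.87598 ≈ 0.7148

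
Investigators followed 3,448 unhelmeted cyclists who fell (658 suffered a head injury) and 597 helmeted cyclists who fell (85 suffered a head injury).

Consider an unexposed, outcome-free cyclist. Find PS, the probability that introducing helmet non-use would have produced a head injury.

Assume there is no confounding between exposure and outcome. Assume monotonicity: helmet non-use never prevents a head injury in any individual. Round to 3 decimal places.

PS ≈ 0.057

p₁ = P(outcome | exposed) = 658/3448 = 0.19084
p₀ = P(outcome | unexposed) = 85/597 = 0.14238
Under exogeneity and monotonicity, PS = (p₁ − p₀) / (1 − p₀).
PS = (0.19084 − 0.14238) / (1 − 0.14238) = 0.048457 / 0.85762 ≈ 0.0565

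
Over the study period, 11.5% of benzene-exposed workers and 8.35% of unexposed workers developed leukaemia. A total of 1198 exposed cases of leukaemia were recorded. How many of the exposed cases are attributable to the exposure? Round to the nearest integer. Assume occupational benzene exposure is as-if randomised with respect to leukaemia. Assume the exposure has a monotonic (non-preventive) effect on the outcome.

about 328 cases

p₁ = 0.115, p₀ = 0.0835.
PN = (p₁ − p₀)/p₁ = (0.115 − 0.0835) / 0.115 ≈ 0.27391.
Attributable cases ≈ PN × (exposed cases) = 0.27391 × 1198 ≈ 328.15.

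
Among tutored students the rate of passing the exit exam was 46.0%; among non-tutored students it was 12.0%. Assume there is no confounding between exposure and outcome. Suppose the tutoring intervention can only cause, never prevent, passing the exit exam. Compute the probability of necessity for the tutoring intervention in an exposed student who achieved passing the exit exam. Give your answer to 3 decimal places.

p₁ = 0.46, p₀ = 0.12.
Under exogeneity and monotonicity, PN = (p₁ − p₀) / p₁.
PN = (0.46 − 0.12) / 0.46 = 0.34 / 0.46 ≈ 0.7391

PN ≈ 0.739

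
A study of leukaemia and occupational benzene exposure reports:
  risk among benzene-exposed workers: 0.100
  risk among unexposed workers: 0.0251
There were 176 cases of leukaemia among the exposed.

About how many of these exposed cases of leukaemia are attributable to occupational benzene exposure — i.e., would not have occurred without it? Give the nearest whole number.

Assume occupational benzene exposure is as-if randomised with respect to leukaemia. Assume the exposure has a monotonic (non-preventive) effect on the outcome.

about 132 cases

Let p₁ = 0.1, p₀ = 0.0251.
PN = (p₁ − p₀)/p₁ = (0.1 − 0.0251) / 0.1 ≈ 0.74900.
Attributable cases ≈ PN × (exposed cases) = 0.74900 × 176 ≈ 131.82.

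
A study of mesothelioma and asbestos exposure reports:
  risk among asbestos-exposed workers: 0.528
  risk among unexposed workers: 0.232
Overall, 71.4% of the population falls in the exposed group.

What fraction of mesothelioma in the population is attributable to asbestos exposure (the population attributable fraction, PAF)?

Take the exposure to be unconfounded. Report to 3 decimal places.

PAF ≈ 0.477

Let p₁ = 0.528, p₀ = 0.232.
Overall risk P(Y=1) = π·p₁ + (1−π)·p₀ = 0.714×0.528 + 0.286×0.232 = 0.44334.
Under exogeneity, PAF = [P(Y=1) − p₀] / P(Y=1).
PAF = (0.44334 − 0.232) / 0.44334 ≈ 0.4767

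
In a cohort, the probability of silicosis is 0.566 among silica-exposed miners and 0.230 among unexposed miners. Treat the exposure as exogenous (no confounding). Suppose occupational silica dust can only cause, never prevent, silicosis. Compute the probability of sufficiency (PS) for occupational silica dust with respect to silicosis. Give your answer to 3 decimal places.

Let p₁ = 0.566, p₀ = 0.23.
Under exogeneity and monotonicity, PS = (p₁ − p₀) / (1 − p₀).
PS = (0.566 − 0.23) / (1 − 0.23) = 0.336 / 0.77 ≈ 0.4364

PS ≈ 0.436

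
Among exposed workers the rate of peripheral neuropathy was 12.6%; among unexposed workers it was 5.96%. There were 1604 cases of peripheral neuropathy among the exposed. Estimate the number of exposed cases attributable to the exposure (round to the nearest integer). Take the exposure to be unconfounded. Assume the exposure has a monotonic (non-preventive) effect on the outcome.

about 845 cases

p₁ = 0.126, p₀ = 0.0596.
PN = (p₁ − p₀)/p₁ = (0.126 − 0.0596) / 0.126 ≈ 0.52698.
Attributable cases ≈ PN × (exposed cases) = 0.52698 × 1604 ≈ 845.28.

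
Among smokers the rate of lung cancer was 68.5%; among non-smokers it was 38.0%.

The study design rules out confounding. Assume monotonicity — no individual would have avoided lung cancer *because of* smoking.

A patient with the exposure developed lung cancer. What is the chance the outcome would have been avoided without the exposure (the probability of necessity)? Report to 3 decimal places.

PN ≈ 0.445

p₁ = 0.685, p₀ = 0.38.
Under exogeneity and monotonicity, PN = (p₁ − p₀) / p₁.
PN = (0.685 − 0.38) / 0.685 = 0.305 / 0.685 ≈ 0.4453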